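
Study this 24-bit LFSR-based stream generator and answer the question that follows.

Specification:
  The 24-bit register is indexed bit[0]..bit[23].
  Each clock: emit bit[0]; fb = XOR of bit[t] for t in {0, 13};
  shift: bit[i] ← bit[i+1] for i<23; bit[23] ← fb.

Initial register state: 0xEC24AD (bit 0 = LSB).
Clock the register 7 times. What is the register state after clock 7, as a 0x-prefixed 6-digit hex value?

0x99D849

reg_0 = 0xEC24AD
clock 1: out=1, reg = 0x761256
clock 2: out=0, reg = 0x3B092B
clock 3: out=1, reg = 0x9D8495
clock 4: out=1, reg = 0xCEC24A
clock 5: out=0, reg = 0x676125
clock 6: out=1, reg = 0x33B092
clock 7: out=0, reg = 0x99D849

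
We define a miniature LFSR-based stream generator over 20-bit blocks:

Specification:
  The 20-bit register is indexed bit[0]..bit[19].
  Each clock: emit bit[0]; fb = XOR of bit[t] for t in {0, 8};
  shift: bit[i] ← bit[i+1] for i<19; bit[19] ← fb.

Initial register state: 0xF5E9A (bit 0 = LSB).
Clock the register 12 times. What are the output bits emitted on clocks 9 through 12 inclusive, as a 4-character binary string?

0111

reg_0 = 0xF5E9A
clock 1: out=0, reg = 0x7AF4D
clock 2: out=1, reg = 0x3D7A6
clock 3: out=0, reg = 0x9EBD3
clock 4: out=1, reg = 0x4F5E9
clock 5: out=1, reg = 0x27AF4
clock 6: out=0, reg = 0x13D7A
clock 7: out=0, reg = 0x89EBD
clock 8: out=1, reg = 0xC4F5E
clock 9: out=0, reg = 0xE27AF
clock 10: out=1, reg = 0x713D7
clock 11: out=1, reg = 0x389EB
clock 12: out=1, reg = 0x1C4F5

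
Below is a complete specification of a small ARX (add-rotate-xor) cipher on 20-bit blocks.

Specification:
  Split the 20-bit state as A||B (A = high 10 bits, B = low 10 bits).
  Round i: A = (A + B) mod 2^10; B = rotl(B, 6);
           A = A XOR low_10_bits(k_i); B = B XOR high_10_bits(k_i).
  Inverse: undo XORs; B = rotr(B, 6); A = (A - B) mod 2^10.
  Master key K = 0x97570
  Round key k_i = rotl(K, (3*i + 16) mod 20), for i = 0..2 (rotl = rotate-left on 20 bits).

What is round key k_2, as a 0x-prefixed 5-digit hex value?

0x5D5C2

K = 0x97570
k_0 = rotl(K, (3*0+16) mod 20) = rotl(K, 16) = 0x09757
k_1 = rotl(K, (3*1+16) mod 20) = rotl(K, 19) = 0x4BAB8
k_2 = rotl(K, (3*2+16) mod 20) = rotl(K, 2) = 0x5D5C2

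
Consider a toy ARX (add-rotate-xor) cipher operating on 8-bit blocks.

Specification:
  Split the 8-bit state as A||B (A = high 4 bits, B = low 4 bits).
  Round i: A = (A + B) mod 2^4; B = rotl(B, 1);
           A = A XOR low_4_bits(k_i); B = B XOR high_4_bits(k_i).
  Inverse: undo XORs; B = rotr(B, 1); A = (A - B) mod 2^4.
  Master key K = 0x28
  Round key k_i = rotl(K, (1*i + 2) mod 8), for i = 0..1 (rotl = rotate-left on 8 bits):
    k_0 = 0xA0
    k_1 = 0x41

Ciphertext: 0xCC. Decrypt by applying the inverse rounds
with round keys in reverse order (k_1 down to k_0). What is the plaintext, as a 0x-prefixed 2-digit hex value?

s_0 = ciphertext = 0xCC
s_1 = InvRound(s_0, k_1) = 0x94
s_2 = InvRound(s_1, k_0) = 0x27

0x27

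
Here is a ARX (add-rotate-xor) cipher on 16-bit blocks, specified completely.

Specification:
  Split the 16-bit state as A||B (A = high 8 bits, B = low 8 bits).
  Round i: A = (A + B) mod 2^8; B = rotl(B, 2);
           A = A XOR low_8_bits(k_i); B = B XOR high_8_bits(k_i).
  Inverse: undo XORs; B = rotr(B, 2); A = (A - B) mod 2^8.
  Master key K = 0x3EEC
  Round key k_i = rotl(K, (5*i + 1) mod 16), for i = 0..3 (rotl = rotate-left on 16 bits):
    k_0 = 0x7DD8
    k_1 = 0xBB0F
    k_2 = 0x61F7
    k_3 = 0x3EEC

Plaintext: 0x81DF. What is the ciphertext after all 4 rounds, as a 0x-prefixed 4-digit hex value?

0xA280

s_0 = plaintext = 0x81DF
s_1 = Round(s_0, k_0) = 0xB802
s_2 = Round(s_1, k_1) = 0xB5B3
s_3 = Round(s_2, k_2) = 0x9FAF
s_4 = Round(s_3, k_3) = 0xA280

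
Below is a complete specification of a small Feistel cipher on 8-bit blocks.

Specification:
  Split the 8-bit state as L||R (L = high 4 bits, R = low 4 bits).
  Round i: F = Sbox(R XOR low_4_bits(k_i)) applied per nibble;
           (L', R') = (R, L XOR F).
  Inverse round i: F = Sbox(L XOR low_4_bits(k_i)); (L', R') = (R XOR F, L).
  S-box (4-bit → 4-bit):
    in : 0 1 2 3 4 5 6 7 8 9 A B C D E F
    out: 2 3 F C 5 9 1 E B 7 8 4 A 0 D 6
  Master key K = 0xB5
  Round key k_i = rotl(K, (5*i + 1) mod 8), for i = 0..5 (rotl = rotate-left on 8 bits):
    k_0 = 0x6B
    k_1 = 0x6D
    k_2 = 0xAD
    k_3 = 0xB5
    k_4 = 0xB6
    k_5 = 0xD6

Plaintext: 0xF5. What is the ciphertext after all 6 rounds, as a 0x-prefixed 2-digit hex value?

0xFC

s_0 = plaintext = 0xF5
s_1 = Round(s_0, k_0) = 0x52
s_2 = Round(s_1, k_1) = 0x23
s_3 = Round(s_2, k_2) = 0x3F
s_4 = Round(s_3, k_3) = 0xFB
s_5 = Round(s_4, k_4) = 0xBF
s_6 = Round(s_5, k_5) = 0xFC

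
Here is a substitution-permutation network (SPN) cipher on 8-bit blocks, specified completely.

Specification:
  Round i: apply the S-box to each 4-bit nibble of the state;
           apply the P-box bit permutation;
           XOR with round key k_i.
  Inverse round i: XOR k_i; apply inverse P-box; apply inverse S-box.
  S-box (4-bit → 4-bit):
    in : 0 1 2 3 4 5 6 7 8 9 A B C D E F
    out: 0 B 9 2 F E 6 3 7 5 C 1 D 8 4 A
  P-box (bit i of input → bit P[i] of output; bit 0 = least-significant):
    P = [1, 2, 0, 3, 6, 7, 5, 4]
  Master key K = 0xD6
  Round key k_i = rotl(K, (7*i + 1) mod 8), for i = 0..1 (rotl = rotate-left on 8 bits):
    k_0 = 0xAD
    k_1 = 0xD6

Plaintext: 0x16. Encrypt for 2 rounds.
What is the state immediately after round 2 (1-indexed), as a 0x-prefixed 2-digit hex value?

s_0 = plaintext = 0x16
s_1 = Round(s_0, k_0) = 0x78
s_2 = Round(s_1, k_1) = 0x11

0x11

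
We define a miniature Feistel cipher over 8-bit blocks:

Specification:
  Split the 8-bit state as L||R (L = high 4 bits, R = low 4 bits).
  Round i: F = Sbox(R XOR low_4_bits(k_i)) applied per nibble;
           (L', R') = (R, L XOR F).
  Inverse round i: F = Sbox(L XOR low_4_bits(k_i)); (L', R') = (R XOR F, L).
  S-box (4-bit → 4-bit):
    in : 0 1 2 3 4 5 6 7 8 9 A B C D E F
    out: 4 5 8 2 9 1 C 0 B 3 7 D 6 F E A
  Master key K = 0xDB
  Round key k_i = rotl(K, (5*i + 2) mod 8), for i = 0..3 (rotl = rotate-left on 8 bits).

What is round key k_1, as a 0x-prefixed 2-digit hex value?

K = 0xDB
k_0 = rotl(K, (5*0+2) mod 8) = rotl(K, 2) = 0x6F
k_1 = rotl(K, (5*1+2) mod 8) = rotl(K, 7) = 0xED

0xED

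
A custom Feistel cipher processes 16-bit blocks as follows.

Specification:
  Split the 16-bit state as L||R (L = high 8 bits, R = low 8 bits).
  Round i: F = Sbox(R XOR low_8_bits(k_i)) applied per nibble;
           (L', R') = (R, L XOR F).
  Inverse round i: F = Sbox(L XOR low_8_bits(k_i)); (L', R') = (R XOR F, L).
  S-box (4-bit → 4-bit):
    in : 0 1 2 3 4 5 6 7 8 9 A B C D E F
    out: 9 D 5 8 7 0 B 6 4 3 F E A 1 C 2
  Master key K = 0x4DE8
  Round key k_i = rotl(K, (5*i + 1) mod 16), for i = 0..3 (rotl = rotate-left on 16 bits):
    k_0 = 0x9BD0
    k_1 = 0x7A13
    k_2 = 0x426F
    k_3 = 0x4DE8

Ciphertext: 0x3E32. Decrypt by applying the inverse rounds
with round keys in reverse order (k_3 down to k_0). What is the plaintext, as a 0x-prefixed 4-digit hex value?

0x6022

s_0 = ciphertext = 0x3E32
s_1 = InvRound(s_0, k_3) = 0x293E
s_2 = InvRound(s_1, k_2) = 0x4529
s_3 = InvRound(s_2, k_1) = 0x2245
s_4 = InvRound(s_3, k_0) = 0x6022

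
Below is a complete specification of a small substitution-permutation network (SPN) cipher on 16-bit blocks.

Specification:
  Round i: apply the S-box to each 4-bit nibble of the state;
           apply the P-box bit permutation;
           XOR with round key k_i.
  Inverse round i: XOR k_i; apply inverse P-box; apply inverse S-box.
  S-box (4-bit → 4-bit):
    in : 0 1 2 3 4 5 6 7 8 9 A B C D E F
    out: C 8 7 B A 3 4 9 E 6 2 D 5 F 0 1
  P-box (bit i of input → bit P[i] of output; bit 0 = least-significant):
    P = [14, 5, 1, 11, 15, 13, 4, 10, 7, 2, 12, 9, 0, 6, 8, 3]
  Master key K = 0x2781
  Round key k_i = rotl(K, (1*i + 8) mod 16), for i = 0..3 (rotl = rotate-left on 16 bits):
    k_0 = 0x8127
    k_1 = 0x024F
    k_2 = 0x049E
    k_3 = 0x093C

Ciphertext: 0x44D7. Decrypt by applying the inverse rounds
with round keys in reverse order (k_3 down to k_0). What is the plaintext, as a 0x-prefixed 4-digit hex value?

0xA535

s_0 = ciphertext = 0x44D7
s_1 = InvRound(s_0, k_3) = 0xDF1D
s_2 = InvRound(s_1, k_2) = 0xCBFB
s_3 = InvRound(s_2, k_1) = 0x65C3
s_4 = InvRound(s_3, k_0) = 0xA535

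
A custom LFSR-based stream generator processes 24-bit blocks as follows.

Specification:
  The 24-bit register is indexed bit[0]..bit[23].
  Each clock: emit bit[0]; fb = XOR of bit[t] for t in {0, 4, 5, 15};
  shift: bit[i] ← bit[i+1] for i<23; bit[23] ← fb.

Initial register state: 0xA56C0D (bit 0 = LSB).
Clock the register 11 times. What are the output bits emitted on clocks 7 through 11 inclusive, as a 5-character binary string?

00001

reg_0 = 0xA56C0D
clock 1: out=1, reg = 0xD2B606
clock 2: out=0, reg = 0xE95B03
clock 3: out=1, reg = 0xF4AD81
clock 4: out=1, reg = 0x7A56C0
clock 5: out=0, reg = 0x3D2B60
clock 6: out=0, reg = 0x9E95B0
clock 7: out=0, reg = 0xCF4AD8
clock 8: out=0, reg = 0xE7A56C
clock 9: out=0, reg = 0x73D2B6
clock 10: out=0, reg = 0xB9E95B
clock 11: out=1, reg = 0xDCF4AD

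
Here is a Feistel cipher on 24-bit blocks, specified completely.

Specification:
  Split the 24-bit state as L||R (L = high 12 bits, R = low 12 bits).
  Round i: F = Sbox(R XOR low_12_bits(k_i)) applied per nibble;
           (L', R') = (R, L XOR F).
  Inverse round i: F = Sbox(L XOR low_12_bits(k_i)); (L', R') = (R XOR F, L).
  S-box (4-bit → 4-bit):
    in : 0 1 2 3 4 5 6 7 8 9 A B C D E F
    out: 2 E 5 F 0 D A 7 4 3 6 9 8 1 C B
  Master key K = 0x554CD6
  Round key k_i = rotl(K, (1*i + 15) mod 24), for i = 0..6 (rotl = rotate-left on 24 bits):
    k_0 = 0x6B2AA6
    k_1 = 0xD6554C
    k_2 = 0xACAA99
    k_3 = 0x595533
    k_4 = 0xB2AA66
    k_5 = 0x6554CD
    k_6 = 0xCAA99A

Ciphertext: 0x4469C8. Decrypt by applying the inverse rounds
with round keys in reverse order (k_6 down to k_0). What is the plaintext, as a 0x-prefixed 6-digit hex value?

0x9DA855

s_0 = ciphertext = 0x4469C8
s_1 = InvRound(s_0, k_6) = 0x8D0446
s_2 = InvRound(s_1, k_5) = 0xCA78D0
s_3 = InvRound(s_2, k_4) = 0x25ECA7
s_4 = InvRound(s_3, k_3) = 0xB0625E
s_5 = InvRound(s_4, k_2) = 0xC65B06
s_6 = InvRound(s_5, k_1) = 0x855C65
s_7 = InvRound(s_6, k_0) = 0x9DA855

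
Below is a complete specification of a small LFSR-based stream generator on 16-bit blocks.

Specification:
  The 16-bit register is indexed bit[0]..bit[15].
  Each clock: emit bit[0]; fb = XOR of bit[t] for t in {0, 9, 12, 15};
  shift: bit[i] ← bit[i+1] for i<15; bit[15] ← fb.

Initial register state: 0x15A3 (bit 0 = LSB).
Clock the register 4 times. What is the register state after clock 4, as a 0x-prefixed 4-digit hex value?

reg_0 = 0x15A3
clock 1: out=1, reg = 0x0AD1
clock 2: out=1, reg = 0x0568
clock 3: out=0, reg = 0x02B4
clock 4: out=0, reg = 0x815A

0x815A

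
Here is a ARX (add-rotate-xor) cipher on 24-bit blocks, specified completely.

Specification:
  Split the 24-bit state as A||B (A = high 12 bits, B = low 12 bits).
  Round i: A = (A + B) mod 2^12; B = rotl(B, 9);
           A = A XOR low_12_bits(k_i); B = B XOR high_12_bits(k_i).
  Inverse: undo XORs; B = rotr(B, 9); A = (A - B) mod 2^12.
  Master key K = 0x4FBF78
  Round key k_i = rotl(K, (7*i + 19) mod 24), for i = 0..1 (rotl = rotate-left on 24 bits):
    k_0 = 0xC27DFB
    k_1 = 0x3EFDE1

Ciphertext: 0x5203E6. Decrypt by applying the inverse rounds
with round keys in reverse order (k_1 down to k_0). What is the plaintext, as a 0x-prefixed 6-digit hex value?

0x20437E

s_0 = ciphertext = 0x5203E6
s_1 = InvRound(s_0, k_1) = 0x879048
s_2 = InvRound(s_1, k_0) = 0x20437E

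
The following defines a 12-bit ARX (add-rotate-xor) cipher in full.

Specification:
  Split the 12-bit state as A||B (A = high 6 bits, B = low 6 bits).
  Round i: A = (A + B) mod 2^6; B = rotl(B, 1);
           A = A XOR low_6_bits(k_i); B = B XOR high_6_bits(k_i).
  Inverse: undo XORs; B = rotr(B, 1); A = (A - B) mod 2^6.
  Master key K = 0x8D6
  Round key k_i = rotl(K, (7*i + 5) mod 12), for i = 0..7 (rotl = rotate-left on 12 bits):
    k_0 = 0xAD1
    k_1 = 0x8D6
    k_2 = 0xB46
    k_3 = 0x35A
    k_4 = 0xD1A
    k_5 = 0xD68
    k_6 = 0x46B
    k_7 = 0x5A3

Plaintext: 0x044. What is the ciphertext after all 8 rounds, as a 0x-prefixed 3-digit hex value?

0x284

s_0 = plaintext = 0x044
s_1 = Round(s_0, k_0) = 0x523
s_2 = Round(s_1, k_1) = 0x864
s_3 = Round(s_2, k_2) = 0x0E4
s_4 = Round(s_3, k_3) = 0xF44
s_5 = Round(s_4, k_4) = 0x6FC
s_6 = Round(s_5, k_5) = 0xFCC
s_7 = Round(s_6, k_6) = 0x809
s_8 = Round(s_7, k_7) = 0x284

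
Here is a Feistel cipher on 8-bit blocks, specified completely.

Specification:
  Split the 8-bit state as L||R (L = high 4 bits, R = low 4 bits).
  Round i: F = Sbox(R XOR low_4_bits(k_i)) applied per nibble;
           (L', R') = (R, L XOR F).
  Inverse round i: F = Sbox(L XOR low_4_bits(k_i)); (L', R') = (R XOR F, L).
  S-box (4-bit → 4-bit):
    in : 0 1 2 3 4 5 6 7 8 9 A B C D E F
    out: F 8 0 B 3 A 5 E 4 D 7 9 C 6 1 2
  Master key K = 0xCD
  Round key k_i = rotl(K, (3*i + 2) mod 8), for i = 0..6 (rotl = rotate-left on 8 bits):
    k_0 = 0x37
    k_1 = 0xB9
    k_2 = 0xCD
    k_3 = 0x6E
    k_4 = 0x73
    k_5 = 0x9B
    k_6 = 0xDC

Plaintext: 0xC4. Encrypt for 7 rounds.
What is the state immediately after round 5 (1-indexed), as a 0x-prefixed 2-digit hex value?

0x3C

s_0 = plaintext = 0xC4
s_1 = Round(s_0, k_0) = 0x47
s_2 = Round(s_1, k_1) = 0x75
s_3 = Round(s_2, k_2) = 0x53
s_4 = Round(s_3, k_3) = 0x33
s_5 = Round(s_4, k_4) = 0x3C
s_6 = Round(s_5, k_5) = 0xCD
s_7 = Round(s_6, k_6) = 0xD4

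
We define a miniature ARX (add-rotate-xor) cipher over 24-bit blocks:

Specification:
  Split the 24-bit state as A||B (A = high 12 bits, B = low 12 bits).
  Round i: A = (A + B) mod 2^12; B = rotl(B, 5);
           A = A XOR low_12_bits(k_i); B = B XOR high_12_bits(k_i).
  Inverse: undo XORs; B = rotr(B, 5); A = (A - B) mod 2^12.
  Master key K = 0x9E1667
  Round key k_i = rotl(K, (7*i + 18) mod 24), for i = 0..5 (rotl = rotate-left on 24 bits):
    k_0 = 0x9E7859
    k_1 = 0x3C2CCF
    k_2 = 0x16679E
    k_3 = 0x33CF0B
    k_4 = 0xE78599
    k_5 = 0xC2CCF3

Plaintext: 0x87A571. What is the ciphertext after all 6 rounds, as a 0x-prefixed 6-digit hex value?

s_0 = plaintext = 0x87A571
s_1 = Round(s_0, k_0) = 0x5B27CD
s_2 = Round(s_1, k_1) = 0x1B0A6D
s_3 = Round(s_2, k_2) = 0xB83CD2
s_4 = Round(s_3, k_3) = 0x75E965
s_5 = Round(s_4, k_4) = 0x55A2CA
s_6 = Round(s_5, k_5) = 0x4D7569

0x4D7569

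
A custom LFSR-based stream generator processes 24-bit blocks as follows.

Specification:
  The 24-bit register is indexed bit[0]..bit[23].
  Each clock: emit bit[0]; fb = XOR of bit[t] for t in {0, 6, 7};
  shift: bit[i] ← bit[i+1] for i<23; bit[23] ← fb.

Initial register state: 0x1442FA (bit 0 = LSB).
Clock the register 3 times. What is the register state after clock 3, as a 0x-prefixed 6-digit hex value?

0x82885F

reg_0 = 0x1442FA
clock 1: out=0, reg = 0x0A217D
clock 2: out=1, reg = 0x0510BE
clock 3: out=0, reg = 0x82885F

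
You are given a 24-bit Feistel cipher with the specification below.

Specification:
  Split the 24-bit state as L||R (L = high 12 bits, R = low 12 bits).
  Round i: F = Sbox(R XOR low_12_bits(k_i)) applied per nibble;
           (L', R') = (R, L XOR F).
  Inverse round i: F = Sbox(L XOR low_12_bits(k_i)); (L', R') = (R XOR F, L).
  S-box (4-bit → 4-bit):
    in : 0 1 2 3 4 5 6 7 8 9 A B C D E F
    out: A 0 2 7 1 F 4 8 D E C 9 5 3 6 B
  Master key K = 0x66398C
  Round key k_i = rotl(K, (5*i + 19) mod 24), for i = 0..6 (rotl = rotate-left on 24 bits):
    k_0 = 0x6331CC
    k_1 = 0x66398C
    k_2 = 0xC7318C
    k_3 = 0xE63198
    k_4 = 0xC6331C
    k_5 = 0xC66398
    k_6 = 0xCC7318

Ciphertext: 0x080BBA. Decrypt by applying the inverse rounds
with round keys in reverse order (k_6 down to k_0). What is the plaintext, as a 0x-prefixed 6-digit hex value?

s_0 = ciphertext = 0x080BBA
s_1 = InvRound(s_0, k_6) = 0xC57080
s_2 = InvRound(s_1, k_5) = 0xBDBC57
s_3 = InvRound(s_2, k_4) = 0x10FBDB
s_4 = InvRound(s_3, k_3) = 0x13310F
s_5 = InvRound(s_4, k_2) = 0xB94133
s_6 = InvRound(s_5, k_1) = 0x33EB94
s_7 = InvRound(s_6, k_0) = 0x92633E

0x92633E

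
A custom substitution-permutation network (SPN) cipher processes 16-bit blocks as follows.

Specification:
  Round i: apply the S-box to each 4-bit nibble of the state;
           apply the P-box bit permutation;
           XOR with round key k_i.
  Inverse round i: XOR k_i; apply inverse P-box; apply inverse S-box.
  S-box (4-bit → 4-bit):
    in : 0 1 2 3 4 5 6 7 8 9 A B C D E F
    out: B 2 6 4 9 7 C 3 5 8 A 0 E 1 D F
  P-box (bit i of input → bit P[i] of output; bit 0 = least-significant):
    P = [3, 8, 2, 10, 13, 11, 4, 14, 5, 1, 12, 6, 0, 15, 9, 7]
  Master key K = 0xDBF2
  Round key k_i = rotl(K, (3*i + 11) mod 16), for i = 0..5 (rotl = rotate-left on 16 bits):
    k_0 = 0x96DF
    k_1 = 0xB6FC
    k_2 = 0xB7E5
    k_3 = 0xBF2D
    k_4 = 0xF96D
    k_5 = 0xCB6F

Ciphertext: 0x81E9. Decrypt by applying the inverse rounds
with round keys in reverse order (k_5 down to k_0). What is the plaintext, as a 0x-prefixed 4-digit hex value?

s_0 = ciphertext = 0x81E9
s_1 = InvRound(s_0, k_5) = 0x61A3
s_2 = InvRound(s_1, k_4) = 0xAC18
s_3 = InvRound(s_2, k_3) = 0x8832
s_4 = InvRound(s_3, k_2) = 0xEC5C
s_5 = InvRound(s_4, k_1) = 0x68AB
s_6 = InvRound(s_5, k_0) = 0x2EF6

0x2EF6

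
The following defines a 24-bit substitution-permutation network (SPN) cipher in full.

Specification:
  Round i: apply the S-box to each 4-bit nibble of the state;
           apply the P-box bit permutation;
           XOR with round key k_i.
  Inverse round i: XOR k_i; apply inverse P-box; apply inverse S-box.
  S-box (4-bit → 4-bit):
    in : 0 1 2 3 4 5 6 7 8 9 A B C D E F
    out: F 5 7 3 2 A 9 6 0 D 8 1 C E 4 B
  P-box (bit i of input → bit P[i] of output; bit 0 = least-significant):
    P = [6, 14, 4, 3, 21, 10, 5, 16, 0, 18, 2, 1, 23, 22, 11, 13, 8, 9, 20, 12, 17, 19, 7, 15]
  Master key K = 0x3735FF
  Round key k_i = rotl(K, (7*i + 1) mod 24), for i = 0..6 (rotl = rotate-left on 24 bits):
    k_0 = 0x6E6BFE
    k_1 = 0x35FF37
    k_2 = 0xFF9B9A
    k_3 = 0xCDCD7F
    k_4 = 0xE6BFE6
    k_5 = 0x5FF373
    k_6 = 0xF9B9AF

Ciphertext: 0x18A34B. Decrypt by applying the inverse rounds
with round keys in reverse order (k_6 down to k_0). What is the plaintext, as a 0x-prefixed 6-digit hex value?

s_0 = ciphertext = 0x18A34B
s_1 = InvRound(s_0, k_6) = 0xE52E9B
s_2 = InvRound(s_1, k_5) = 0x09182F
s_3 = InvRound(s_2, k_4) = 0x03F3F6
s_4 = InvRound(s_3, k_3) = 0x25034A
s_5 = InvRound(s_4, k_2) = 0x0C2881
s_6 = InvRound(s_5, k_1) = 0xD08C07
s_7 = InvRound(s_6, k_0) = 0x026320

0x026320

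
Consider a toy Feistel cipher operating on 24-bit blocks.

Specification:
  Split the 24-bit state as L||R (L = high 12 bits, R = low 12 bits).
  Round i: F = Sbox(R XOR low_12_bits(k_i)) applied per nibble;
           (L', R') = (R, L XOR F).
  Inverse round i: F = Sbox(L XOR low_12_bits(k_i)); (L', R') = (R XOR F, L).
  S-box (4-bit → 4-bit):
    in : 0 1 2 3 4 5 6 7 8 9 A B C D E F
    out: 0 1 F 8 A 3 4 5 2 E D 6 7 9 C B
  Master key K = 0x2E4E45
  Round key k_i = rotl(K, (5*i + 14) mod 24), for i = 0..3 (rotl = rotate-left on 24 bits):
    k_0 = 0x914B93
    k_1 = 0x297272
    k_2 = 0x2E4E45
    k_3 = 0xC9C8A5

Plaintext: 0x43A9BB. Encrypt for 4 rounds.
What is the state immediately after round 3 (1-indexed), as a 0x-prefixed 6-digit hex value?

s_0 = plaintext = 0x43A9BB
s_1 = Round(s_0, k_0) = 0x9BBBC8
s_2 = Round(s_1, k_1) = 0xBC87D6
s_3 = Round(s_2, k_2) = 0x7D6520
s_4 = Round(s_3, k_3) = 0x520EF5

0x7D6520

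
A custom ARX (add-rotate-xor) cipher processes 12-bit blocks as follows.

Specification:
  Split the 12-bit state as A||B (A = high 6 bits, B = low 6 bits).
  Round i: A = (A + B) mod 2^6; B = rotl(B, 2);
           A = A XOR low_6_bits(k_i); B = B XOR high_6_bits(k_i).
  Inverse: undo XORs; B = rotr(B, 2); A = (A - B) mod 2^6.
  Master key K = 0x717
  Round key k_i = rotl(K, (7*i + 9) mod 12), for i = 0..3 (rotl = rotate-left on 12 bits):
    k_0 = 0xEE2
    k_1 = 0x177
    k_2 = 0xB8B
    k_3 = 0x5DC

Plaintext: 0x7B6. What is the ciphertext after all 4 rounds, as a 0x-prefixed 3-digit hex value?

s_0 = plaintext = 0x7B6
s_1 = Round(s_0, k_0) = 0xDA0
s_2 = Round(s_1, k_1) = 0x847
s_3 = Round(s_2, k_2) = 0x8F2
s_4 = Round(s_3, k_3) = 0x25C

0x25C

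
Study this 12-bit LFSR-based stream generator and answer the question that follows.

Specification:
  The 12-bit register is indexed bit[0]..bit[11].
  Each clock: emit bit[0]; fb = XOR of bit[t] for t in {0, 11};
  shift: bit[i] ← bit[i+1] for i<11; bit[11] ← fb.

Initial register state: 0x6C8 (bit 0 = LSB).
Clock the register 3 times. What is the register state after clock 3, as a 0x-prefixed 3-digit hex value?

reg_0 = 0x6C8
clock 1: out=0, reg = 0x364
clock 2: out=0, reg = 0x1B2
clock 3: out=0, reg = 0x0D9

0x0D9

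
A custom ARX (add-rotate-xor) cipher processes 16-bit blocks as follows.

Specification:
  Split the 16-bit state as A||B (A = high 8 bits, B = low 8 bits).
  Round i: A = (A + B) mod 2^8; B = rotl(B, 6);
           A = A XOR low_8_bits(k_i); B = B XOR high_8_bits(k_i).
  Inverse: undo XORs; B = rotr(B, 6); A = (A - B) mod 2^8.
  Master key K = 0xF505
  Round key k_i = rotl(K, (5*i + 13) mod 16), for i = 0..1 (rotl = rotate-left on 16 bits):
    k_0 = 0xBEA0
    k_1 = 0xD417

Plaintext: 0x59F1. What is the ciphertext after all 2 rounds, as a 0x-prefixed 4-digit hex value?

s_0 = plaintext = 0x59F1
s_1 = Round(s_0, k_0) = 0xEAC2
s_2 = Round(s_1, k_1) = 0xBB64

0xBB64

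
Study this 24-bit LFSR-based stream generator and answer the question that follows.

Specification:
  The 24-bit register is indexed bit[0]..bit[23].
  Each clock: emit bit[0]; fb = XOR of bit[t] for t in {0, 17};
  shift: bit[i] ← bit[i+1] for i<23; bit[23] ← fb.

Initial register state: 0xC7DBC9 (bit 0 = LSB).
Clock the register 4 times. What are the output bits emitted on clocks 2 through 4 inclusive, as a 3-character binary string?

reg_0 = 0xC7DBC9
clock 1: out=1, reg = 0x63EDE4
clock 2: out=0, reg = 0xB1F6F2
clock 3: out=0, reg = 0x58FB79
clock 4: out=1, reg = 0xAC7DBC

001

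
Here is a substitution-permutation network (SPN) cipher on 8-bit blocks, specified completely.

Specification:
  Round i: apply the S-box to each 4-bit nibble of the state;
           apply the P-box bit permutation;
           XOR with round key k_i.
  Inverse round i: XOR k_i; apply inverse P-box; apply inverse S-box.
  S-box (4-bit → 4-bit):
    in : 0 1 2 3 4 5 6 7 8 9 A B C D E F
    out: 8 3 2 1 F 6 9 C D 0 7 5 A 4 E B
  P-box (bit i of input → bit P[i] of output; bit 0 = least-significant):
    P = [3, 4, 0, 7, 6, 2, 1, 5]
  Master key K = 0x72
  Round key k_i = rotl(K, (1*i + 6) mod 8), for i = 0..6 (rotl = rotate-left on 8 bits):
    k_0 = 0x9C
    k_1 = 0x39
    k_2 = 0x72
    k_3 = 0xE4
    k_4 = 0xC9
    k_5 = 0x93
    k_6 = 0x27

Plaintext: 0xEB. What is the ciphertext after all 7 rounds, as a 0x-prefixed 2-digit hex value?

s_0 = plaintext = 0xEB
s_1 = Round(s_0, k_0) = 0xB3
s_2 = Round(s_1, k_1) = 0x73
s_3 = Round(s_2, k_2) = 0x58
s_4 = Round(s_3, k_3) = 0x6B
s_5 = Round(s_4, k_4) = 0xA0
s_6 = Round(s_5, k_5) = 0x55
s_7 = Round(s_6, k_6) = 0x30

0x30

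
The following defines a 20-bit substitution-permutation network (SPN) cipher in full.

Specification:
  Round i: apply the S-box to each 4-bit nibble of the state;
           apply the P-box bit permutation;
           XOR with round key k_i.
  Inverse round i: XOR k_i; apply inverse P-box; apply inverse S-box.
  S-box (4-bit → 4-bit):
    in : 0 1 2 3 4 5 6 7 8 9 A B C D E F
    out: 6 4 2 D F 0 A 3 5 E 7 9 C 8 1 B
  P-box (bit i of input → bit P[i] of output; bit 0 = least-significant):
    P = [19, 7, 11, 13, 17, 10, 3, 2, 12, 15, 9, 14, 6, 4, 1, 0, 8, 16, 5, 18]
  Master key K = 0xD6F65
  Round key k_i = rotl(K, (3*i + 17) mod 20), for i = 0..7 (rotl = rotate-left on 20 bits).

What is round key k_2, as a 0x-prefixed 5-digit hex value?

K = 0xD6F65
k_0 = rotl(K, (3*0+17) mod 20) = rotl(K, 17) = 0xBADEC
k_1 = rotl(K, (3*1+17) mod 20) = rotl(K, 0) = 0xD6F65
k_2 = rotl(K, (3*2+17) mod 20) = rotl(K, 3) = 0xB7B2E

0xB7B2E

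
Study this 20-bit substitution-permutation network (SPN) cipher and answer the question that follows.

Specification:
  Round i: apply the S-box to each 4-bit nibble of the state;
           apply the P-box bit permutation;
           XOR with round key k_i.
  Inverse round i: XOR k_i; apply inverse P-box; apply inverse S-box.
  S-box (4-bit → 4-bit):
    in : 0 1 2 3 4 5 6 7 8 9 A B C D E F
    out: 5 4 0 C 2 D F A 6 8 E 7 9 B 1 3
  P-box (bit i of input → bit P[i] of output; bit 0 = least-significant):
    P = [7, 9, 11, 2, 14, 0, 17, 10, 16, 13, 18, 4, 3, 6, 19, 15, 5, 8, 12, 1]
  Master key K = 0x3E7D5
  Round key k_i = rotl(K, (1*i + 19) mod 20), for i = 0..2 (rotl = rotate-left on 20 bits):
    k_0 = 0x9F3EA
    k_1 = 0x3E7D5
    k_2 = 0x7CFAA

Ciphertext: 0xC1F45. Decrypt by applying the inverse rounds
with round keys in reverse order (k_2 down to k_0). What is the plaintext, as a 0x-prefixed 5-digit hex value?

s_0 = ciphertext = 0xC1F45
s_1 = InvRound(s_0, k_2) = 0x56EBC
s_2 = InvRound(s_1, k_1) = 0xFD181
s_3 = InvRound(s_2, k_0) = 0xCF884

0xCF884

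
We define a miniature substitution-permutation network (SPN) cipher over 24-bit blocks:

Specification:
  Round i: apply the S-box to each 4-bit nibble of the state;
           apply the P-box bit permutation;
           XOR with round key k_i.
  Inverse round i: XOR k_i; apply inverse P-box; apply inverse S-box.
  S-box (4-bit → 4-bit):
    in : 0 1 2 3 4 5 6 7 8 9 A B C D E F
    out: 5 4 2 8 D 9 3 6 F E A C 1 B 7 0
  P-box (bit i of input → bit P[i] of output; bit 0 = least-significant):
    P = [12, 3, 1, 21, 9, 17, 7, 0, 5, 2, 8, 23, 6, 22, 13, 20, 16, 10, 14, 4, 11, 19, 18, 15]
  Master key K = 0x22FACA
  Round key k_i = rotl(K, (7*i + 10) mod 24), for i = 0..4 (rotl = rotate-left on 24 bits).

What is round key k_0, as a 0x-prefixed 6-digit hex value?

K = 0x22FACA
k_0 = rotl(K, (7*0+10) mod 24) = rotl(K, 10) = 0xEB288B

0xEB288B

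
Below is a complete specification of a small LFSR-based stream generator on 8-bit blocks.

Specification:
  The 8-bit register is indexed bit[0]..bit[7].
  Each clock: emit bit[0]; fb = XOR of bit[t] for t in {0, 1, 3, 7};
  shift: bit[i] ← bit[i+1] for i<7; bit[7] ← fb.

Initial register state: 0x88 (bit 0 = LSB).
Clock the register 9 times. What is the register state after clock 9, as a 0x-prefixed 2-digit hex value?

reg_0 = 0x88
clock 1: out=0, reg = 0x44
clock 2: out=0, reg = 0x22
clock 3: out=0, reg = 0x91
clock 4: out=1, reg = 0x48
clock 5: out=0, reg = 0xA4
clock 6: out=0, reg = 0xD2
clock 7: out=0, reg = 0x69
clock 8: out=1, reg = 0x34
clock 9: out=0, reg = 0x1A

0x1A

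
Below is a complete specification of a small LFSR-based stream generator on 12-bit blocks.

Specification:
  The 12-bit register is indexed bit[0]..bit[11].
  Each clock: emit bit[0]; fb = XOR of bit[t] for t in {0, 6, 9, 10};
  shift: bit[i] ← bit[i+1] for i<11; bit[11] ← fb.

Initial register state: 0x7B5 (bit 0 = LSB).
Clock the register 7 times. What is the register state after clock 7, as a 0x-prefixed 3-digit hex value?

reg_0 = 0x7B5
clock 1: out=1, reg = 0xBDA
clock 2: out=0, reg = 0x5ED
clock 3: out=1, reg = 0xAF6
clock 4: out=0, reg = 0x57B
clock 5: out=1, reg = 0xABD
clock 6: out=1, reg = 0x55E
clock 7: out=0, reg = 0x2AF

0x2AF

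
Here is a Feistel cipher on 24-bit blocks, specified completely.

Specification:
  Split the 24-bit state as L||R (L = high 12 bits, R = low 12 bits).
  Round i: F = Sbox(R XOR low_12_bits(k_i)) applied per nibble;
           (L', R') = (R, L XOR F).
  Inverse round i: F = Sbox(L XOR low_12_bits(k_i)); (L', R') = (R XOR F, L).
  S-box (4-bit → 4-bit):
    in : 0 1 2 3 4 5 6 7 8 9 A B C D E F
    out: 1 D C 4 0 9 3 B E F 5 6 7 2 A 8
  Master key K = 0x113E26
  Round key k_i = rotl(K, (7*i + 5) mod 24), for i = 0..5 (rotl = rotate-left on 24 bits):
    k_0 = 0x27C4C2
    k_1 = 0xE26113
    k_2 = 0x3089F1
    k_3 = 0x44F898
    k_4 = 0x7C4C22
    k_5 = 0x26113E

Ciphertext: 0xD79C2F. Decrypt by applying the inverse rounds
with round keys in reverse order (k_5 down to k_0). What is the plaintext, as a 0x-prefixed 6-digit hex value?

0xD8AE0B

s_0 = ciphertext = 0xD79C2F
s_1 = InvRound(s_0, k_5) = 0xB24D79
s_2 = InvRound(s_1, k_4) = 0x66AB24
s_3 = InvRound(s_2, k_3) = 0x1A866A
s_4 = InvRound(s_3, k_2) = 0x8F51A8
s_5 = InvRound(s_4, k_1) = 0xE0B8F5
s_6 = InvRound(s_5, k_0) = 0xD8AE0B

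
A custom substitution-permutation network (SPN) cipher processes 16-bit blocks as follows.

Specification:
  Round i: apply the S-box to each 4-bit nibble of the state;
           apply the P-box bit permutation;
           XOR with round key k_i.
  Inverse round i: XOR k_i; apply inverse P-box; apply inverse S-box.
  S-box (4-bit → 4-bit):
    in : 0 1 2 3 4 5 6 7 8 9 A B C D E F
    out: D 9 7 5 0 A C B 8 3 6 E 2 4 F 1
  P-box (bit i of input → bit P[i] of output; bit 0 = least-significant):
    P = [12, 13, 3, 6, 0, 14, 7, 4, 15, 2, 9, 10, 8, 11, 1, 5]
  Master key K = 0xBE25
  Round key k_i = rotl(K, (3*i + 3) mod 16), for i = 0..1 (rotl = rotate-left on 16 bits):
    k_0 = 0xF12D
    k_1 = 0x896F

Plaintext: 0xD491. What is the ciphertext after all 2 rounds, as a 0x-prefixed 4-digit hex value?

s_0 = plaintext = 0xD491
s_1 = Round(s_0, k_0) = 0xA16E
s_2 = Round(s_1, k_1) = 0x35B5

0x35B5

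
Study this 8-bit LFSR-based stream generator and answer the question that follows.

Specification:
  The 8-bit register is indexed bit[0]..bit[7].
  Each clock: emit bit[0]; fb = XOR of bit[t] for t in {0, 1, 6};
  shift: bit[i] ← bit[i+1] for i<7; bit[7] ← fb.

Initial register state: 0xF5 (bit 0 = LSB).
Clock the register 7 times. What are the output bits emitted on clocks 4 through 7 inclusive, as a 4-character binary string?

0111

reg_0 = 0xF5
clock 1: out=1, reg = 0x7A
clock 2: out=0, reg = 0x3D
clock 3: out=1, reg = 0x9E
clock 4: out=0, reg = 0xCF
clock 5: out=1, reg = 0xE7
clock 6: out=1, reg = 0xF3
clock 7: out=1, reg = 0xF9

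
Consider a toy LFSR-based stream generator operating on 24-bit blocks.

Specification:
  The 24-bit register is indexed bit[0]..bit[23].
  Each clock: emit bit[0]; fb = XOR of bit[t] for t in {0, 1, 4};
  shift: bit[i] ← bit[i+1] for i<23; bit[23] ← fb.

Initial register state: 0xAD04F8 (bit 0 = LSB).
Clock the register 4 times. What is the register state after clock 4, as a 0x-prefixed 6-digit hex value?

reg_0 = 0xAD04F8
clock 1: out=0, reg = 0xD6827C
clock 2: out=0, reg = 0xEB413E
clock 3: out=0, reg = 0x75A09F
clock 4: out=1, reg = 0xBAD04F

0xBAD04F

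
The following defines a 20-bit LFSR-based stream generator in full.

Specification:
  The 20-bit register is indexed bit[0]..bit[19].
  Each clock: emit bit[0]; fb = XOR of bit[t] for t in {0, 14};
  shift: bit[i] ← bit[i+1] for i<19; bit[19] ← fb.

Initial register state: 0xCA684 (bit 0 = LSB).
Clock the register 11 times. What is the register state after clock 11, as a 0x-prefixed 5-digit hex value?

0x66D94

reg_0 = 0xCA684
clock 1: out=0, reg = 0x65342
clock 2: out=0, reg = 0xB29A1
clock 3: out=1, reg = 0xD94D0
clock 4: out=0, reg = 0x6CA68
clock 5: out=0, reg = 0xB6534
clock 6: out=0, reg = 0xDB29A
clock 7: out=0, reg = 0x6D94D
clock 8: out=1, reg = 0x36CA6
clock 9: out=0, reg = 0x9B653
clock 10: out=1, reg = 0xCDB29
clock 11: out=1, reg = 0x66D94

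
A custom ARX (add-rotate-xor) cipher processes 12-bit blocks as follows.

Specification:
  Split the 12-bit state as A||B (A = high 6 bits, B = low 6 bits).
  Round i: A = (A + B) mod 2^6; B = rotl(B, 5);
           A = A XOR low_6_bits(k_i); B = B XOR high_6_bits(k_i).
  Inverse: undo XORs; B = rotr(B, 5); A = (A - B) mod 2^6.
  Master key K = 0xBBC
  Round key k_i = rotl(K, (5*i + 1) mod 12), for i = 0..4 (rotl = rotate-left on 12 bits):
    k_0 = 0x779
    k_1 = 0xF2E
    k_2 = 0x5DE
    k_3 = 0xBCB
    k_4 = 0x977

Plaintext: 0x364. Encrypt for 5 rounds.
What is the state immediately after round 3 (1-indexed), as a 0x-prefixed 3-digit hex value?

s_0 = plaintext = 0x364
s_1 = Round(s_0, k_0) = 0x20F
s_2 = Round(s_1, k_1) = 0xE5B
s_3 = Round(s_2, k_2) = 0x2BA
s_4 = Round(s_3, k_3) = 0x3F2
s_5 = Round(s_4, k_4) = 0xDBC

0x2BA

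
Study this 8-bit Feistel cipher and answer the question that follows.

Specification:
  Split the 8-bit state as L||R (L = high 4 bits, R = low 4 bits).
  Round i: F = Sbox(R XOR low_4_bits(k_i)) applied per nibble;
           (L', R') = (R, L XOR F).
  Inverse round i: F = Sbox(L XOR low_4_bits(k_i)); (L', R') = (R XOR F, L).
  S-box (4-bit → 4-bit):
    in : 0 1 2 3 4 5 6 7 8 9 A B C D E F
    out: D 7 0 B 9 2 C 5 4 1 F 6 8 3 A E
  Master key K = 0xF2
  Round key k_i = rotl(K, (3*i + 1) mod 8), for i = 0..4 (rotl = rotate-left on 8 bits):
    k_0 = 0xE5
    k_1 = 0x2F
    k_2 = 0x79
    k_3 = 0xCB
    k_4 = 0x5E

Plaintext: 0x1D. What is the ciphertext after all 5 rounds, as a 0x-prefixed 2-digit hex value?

s_0 = plaintext = 0x1D
s_1 = Round(s_0, k_0) = 0xD5
s_2 = Round(s_1, k_1) = 0x52
s_3 = Round(s_2, k_2) = 0x23
s_4 = Round(s_3, k_3) = 0x36
s_5 = Round(s_4, k_4) = 0x67

0x67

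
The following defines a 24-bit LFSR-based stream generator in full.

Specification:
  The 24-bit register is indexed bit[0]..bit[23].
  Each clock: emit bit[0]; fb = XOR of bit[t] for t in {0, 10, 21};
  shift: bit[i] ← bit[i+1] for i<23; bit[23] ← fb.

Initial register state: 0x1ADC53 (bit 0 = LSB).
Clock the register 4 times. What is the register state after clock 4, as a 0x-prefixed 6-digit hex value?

reg_0 = 0x1ADC53
clock 1: out=1, reg = 0x0D6E29
clock 2: out=1, reg = 0x06B714
clock 3: out=0, reg = 0x835B8A
clock 4: out=0, reg = 0x41ADC5

0x41ADC5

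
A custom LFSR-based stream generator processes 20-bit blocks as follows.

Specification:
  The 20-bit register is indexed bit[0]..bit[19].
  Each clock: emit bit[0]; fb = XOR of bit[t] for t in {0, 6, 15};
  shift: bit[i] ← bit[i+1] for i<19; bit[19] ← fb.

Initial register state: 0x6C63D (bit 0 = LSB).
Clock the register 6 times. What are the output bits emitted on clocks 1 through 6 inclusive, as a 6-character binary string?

101111

reg_0 = 0x6C63D
clock 1: out=1, reg = 0x3631E
clock 2: out=0, reg = 0x1B18F
clock 3: out=1, reg = 0x0D8C7
clock 4: out=1, reg = 0x86C63
clock 5: out=1, reg = 0x43631
clock 6: out=1, reg = 0xA1B18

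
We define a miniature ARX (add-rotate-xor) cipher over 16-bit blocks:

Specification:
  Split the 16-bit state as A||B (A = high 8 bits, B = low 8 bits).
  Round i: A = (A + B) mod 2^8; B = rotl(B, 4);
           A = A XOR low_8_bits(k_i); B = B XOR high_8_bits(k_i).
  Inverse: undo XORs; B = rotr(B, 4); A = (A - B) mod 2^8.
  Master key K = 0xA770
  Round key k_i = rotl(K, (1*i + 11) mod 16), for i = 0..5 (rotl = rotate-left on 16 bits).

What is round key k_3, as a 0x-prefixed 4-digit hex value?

K = 0xA770
k_0 = rotl(K, (1*0+11) mod 16) = rotl(K, 11) = 0x853B
k_1 = rotl(K, (1*1+11) mod 16) = rotl(K, 12) = 0x0A77
k_2 = rotl(K, (1*2+11) mod 16) = rotl(K, 13) = 0x14EE
k_3 = rotl(K, (1*3+11) mod 16) = rotl(K, 14) = 0x29DC

0x29DC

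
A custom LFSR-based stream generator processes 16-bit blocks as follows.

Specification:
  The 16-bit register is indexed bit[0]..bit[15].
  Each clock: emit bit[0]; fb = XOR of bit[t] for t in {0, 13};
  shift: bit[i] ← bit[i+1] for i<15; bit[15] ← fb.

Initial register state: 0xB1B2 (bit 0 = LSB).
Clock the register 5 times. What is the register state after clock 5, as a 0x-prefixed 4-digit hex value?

reg_0 = 0xB1B2
clock 1: out=0, reg = 0xD8D9
clock 2: out=1, reg = 0xEC6C
clock 3: out=0, reg = 0xF636
clock 4: out=0, reg = 0xFB1B
clock 5: out=1, reg = 0x7D8D

0x7D8D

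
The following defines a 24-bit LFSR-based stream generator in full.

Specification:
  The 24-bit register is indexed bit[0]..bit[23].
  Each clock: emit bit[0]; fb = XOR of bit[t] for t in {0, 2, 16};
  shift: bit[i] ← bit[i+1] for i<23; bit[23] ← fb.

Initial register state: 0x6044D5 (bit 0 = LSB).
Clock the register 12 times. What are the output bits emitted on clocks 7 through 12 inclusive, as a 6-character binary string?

110010

reg_0 = 0x6044D5
clock 1: out=1, reg = 0x30226A
clock 2: out=0, reg = 0x181135
clock 3: out=1, reg = 0x0C089A
clock 4: out=0, reg = 0x06044D
clock 5: out=1, reg = 0x030226
clock 6: out=0, reg = 0x018113
clock 7: out=1, reg = 0x00C089
clock 8: out=1, reg = 0x806044
clock 9: out=0, reg = 0xC03022
clock 10: out=0, reg = 0x601811
clock 11: out=1, reg = 0xB00C08
clock 12: out=0, reg = 0x580604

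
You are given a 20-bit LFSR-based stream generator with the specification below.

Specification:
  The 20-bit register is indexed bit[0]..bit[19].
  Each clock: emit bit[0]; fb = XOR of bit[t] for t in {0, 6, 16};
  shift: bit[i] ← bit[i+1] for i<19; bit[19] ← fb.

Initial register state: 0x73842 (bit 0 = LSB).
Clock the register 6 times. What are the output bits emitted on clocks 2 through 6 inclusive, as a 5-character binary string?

10000

reg_0 = 0x73842
clock 1: out=0, reg = 0x39C21
clock 2: out=1, reg = 0x1CE10
clock 3: out=0, reg = 0x8E708
clock 4: out=0, reg = 0x47384
clock 5: out=0, reg = 0x239C2
clock 6: out=0, reg = 0x91CE1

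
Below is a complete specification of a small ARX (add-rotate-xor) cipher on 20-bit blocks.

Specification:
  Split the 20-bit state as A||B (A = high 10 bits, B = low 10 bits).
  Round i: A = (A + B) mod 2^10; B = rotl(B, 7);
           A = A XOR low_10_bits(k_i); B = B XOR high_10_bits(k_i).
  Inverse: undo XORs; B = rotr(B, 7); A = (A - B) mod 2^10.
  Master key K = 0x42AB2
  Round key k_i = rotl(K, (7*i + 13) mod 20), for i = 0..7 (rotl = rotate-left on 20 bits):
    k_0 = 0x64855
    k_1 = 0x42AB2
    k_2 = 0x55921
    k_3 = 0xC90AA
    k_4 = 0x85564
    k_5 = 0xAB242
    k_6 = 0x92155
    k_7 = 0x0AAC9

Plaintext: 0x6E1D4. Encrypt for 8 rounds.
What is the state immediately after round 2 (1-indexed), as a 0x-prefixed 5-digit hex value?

s_0 = plaintext = 0x6E1D4
s_1 = Round(s_0, k_0) = 0xF67A8
s_2 = Round(s_1, k_1) = 0x4CD7F
s_3 = Round(s_2, k_2) = 0xE4EF9
s_4 = Round(s_3, k_3) = 0x89BFB
s_5 = Round(s_4, k_4) = 0xD17EA
s_6 = Round(s_5, k_5) = 0x5B7D1
s_7 = Round(s_6, k_6) = 0x1AEB2
s_8 = Round(s_7, k_7) = 0x7517C

0x4CD7F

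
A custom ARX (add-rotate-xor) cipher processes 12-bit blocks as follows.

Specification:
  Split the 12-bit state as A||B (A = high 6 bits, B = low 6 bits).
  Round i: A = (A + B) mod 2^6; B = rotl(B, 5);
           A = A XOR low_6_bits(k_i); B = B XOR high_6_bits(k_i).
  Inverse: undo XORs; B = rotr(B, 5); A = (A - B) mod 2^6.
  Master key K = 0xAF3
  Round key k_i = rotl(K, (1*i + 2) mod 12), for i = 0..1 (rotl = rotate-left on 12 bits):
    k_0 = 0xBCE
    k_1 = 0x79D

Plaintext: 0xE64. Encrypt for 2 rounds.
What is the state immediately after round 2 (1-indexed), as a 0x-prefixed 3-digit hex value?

s_0 = plaintext = 0xE64
s_1 = Round(s_0, k_0) = 0x4FD
s_2 = Round(s_1, k_1) = 0x360

0x360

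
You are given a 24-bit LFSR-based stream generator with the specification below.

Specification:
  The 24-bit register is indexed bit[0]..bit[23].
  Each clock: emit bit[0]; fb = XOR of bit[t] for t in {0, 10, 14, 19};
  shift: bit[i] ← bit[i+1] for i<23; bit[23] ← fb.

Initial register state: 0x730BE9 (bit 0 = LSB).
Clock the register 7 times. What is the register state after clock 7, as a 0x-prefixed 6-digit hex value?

0x92E617

reg_0 = 0x730BE9
clock 1: out=1, reg = 0xB985F4
clock 2: out=0, reg = 0x5CC2FA
clock 3: out=0, reg = 0x2E617D
clock 4: out=1, reg = 0x9730BE
clock 5: out=0, reg = 0x4B985F
clock 6: out=1, reg = 0x25CC2F
clock 7: out=1, reg = 0x92E617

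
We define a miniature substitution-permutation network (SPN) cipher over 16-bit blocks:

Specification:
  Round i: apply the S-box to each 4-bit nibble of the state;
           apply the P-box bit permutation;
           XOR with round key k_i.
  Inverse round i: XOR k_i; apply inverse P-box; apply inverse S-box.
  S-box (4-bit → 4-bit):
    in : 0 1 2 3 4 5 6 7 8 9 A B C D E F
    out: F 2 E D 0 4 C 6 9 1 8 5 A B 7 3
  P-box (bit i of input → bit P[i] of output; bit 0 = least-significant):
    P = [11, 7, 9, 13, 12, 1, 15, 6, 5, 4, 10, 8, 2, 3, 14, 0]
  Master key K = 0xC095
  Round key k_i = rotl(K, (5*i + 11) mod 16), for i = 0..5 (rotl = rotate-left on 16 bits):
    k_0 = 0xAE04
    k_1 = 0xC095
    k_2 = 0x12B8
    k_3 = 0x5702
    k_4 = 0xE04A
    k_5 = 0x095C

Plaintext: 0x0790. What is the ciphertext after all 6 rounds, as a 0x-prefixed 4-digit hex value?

s_0 = plaintext = 0x0790
s_1 = Round(s_0, k_0) = 0xD099
s_2 = Round(s_1, k_1) = 0xDDA8
s_3 = Round(s_2, k_2) = 0x3BC5
s_4 = Round(s_3, k_3) = 0x1165
s_5 = Round(s_4, k_4) = 0x6212
s_6 = Round(s_5, k_5) = 0x6ECF

0x6ECF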